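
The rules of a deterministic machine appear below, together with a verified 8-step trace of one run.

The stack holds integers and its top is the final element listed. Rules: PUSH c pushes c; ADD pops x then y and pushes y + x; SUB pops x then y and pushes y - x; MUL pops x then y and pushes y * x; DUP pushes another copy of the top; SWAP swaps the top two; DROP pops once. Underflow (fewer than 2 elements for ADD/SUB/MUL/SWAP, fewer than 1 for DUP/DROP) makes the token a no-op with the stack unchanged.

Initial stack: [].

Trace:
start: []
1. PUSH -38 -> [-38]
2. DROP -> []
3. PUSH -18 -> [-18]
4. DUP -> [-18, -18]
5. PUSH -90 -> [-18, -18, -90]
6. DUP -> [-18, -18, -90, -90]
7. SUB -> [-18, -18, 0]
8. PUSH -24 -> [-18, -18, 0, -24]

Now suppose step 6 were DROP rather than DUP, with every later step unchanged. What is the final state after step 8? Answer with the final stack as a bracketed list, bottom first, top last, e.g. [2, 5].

[0, -24]

(re-executing from step 6 with the substitution; state before step 6: [-18, -18, -90])
6. DROP -> [-18, -18]
7. SUB -> [0]
8. PUSH -24 -> [0, -24]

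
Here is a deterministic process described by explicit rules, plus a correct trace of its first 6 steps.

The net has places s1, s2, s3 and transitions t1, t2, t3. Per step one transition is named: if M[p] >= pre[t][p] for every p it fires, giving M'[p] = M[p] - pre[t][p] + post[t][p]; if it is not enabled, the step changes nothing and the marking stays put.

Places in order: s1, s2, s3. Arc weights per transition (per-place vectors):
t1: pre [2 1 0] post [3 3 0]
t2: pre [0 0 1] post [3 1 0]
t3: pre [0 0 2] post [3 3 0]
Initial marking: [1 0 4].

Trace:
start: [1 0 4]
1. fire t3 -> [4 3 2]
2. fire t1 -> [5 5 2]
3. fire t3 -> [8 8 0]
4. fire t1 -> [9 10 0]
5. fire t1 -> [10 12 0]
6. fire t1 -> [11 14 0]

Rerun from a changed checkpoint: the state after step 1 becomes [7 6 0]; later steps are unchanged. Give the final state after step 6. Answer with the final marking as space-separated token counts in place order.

11 14 0

state after step 1 := [7 6 0]
2. fire t1 -> [8 8 0]
3. fire t3 -> [8 8 0]
4. fire t1 -> [9 10 0]
5. fire t1 -> [10 12 0]
6. fire t1 -> [11 14 0]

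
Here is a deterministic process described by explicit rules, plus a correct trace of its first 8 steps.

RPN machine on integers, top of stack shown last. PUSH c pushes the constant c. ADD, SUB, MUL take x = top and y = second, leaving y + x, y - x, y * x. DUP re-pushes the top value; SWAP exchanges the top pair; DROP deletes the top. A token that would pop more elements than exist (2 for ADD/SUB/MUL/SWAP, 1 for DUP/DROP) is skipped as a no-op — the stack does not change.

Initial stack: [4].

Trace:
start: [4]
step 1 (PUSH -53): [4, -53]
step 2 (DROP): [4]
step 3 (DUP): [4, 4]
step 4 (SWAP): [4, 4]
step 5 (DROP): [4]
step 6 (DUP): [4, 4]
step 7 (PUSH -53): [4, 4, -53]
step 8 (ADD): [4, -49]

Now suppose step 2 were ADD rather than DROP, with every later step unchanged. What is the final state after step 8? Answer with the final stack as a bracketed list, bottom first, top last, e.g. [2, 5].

(re-executing from step 2 with the substitution; state before step 2: [4, -53])
step 2 (ADD): [-49]
step 3 (DUP): [-49, -49]
step 4 (SWAP): [-49, -49]
step 5 (DROP): [-49]
step 6 (DUP): [-49, -49]
step 7 (PUSH -53): [-49, -49, -53]
step 8 (ADD): [-49, -102]

[-49, -102]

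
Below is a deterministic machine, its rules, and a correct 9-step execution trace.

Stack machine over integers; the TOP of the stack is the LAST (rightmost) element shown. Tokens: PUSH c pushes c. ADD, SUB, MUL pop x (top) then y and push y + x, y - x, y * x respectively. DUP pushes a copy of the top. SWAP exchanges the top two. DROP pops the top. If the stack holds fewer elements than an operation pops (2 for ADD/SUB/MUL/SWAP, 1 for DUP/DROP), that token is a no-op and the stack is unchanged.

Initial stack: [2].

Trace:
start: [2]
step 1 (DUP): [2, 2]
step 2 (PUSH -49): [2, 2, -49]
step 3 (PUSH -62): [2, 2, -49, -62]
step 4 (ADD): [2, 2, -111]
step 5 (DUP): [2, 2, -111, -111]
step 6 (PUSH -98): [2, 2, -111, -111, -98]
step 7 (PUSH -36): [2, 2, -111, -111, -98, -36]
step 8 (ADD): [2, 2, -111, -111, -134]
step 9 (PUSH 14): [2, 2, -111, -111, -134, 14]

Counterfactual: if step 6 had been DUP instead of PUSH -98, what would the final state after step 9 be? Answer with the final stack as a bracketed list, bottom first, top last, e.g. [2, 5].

[2, 2, -111, -111, -147, 14]

(re-executing from step 6 with the substitution; state before step 6: [2, 2, -111, -111])
step 6 (DUP): [2, 2, -111, -111, -111]
step 7 (PUSH -36): [2, 2, -111, -111, -111, -36]
step 8 (ADD): [2, 2, -111, -111, -147]
step 9 (PUSH 14): [2, 2, -111, -111, -147, 14]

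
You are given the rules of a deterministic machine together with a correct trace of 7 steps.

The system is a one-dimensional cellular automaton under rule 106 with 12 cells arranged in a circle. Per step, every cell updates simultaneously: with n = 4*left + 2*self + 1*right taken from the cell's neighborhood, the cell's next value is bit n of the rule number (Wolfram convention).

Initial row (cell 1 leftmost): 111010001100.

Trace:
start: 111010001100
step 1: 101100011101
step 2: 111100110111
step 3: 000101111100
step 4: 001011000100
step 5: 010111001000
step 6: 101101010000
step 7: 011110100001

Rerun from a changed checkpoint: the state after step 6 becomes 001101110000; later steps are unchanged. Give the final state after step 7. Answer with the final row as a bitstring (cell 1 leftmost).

state after step 6 := 001101110000
step 7: 011111010000

011111010000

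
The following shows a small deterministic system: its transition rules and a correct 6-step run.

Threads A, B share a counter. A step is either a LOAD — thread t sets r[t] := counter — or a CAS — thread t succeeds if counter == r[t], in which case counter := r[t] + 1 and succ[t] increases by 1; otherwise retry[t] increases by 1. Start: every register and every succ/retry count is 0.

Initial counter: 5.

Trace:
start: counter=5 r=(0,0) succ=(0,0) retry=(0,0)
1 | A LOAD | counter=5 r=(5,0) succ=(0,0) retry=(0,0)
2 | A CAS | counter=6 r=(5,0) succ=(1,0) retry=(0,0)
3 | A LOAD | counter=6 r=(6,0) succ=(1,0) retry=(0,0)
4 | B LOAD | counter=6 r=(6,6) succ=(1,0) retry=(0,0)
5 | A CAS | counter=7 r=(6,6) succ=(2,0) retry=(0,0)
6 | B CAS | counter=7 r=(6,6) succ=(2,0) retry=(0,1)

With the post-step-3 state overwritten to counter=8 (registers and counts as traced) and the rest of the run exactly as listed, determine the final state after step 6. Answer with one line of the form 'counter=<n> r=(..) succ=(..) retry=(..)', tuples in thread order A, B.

counter=9 r=(6,8) succ=(1,1) retry=(1,0)

state after step 3 := counter=8 r=(6,0) succ=(1,0) retry=(0,0)
4 | B LOAD | counter=8 r=(6,8) succ=(1,0) retry=(0,0)
5 | A CAS | counter=8 r=(6,8) succ=(1,0) retry=(1,0)
6 | B CAS | counter=9 r=(6,8) succ=(1,1) retry=(1,0)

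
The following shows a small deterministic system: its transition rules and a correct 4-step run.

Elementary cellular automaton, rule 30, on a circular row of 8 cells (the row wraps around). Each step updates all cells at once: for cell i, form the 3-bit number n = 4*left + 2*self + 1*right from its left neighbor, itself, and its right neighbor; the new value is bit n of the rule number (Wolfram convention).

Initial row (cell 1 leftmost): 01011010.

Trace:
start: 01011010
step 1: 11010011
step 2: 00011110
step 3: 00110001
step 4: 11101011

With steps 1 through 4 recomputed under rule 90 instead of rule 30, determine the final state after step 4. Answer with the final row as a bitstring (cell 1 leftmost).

(re-executing steps 1..4 under rule 90; state before step 1: 01011010)
step 1: 10011001
step 2: 11111111
step 3: 00000000
step 4: 00000000

00000000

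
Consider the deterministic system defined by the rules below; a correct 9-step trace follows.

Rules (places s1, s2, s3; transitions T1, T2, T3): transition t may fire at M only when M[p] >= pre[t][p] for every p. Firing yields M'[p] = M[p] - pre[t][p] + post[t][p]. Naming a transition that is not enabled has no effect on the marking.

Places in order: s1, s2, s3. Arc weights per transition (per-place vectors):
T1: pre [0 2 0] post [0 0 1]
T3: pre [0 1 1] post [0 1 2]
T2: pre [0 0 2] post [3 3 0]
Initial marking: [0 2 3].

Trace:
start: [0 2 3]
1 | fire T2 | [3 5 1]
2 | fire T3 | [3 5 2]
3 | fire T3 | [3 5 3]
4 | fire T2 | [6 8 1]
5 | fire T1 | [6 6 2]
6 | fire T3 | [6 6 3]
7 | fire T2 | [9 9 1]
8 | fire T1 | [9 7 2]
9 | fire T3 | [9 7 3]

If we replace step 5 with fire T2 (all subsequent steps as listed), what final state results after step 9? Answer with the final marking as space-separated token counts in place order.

9 9 2

(re-executing from step 5 with the substitution; state before step 5: [6 8 1])
5 | fire T2 | [6 8 1]
6 | fire T3 | [6 8 2]
7 | fire T2 | [9 11 0]
8 | fire T1 | [9 9 1]
9 | fire T3 | [9 9 2]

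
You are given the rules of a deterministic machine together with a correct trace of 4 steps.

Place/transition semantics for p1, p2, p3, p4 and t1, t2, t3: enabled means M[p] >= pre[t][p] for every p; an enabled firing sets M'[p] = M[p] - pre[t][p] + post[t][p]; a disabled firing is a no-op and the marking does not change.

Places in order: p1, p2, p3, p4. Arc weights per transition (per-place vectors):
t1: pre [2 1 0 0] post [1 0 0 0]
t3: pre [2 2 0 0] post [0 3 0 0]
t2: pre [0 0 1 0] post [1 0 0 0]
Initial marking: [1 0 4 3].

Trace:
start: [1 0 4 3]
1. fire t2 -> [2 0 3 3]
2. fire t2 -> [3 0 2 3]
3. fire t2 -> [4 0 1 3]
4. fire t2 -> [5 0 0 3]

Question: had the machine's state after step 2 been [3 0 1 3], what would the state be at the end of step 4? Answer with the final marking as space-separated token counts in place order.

state after step 2 := [3 0 1 3]
3. fire t2 -> [4 0 0 3]
4. fire t2 -> [4 0 0 3]

4 0 0 3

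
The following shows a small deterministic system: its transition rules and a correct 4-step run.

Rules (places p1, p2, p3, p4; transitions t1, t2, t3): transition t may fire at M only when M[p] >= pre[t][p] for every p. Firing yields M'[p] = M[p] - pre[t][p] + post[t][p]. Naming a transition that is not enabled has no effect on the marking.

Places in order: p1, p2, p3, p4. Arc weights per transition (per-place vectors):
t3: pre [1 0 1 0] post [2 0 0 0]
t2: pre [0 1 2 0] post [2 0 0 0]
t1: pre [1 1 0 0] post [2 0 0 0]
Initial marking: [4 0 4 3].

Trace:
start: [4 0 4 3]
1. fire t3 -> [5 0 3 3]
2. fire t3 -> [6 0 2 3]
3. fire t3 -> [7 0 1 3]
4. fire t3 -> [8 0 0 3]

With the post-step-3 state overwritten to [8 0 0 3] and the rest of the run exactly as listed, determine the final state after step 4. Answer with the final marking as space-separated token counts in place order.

8 0 0 3

state after step 3 := [8 0 0 3]
4. fire t3 -> [8 0 0 3]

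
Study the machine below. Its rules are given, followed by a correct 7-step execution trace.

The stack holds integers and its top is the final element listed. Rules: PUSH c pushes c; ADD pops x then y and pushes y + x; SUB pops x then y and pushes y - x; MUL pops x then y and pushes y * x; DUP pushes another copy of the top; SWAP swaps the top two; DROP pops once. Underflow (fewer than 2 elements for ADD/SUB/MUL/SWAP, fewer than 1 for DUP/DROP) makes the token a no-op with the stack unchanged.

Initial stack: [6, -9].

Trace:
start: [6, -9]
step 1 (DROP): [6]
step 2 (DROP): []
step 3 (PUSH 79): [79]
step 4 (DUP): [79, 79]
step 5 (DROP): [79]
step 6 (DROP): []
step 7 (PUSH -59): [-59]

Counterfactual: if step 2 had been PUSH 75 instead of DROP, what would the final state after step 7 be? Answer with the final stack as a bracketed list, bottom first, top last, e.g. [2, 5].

(re-executing from step 2 with the substitution; state before step 2: [6])
step 2 (PUSH 75): [6, 75]
step 3 (PUSH 79): [6, 75, 79]
step 4 (DUP): [6, 75, 79, 79]
step 5 (DROP): [6, 75, 79]
step 6 (DROP): [6, 75]
step 7 (PUSH -59): [6, 75, -59]

[6, 75, -59]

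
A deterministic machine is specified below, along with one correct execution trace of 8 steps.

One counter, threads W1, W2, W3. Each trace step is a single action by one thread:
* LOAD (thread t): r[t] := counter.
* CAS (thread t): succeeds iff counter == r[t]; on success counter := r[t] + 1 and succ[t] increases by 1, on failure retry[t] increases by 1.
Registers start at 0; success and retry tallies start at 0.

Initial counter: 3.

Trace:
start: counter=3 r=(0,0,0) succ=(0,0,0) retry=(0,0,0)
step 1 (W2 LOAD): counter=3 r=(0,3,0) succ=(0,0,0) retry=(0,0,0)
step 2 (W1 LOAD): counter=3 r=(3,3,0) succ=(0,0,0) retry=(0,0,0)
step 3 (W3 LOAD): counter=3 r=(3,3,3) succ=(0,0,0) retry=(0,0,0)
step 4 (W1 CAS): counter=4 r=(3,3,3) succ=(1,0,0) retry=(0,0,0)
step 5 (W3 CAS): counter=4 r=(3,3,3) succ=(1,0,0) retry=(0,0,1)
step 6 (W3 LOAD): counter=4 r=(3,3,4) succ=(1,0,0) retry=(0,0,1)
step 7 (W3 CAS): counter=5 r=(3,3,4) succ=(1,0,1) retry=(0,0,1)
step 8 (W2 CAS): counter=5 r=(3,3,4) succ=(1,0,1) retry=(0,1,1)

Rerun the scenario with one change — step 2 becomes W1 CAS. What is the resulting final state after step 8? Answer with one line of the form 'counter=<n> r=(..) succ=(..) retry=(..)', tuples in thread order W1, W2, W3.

(re-executing from step 2 with the substitution; state before step 2: counter=3 r=(0,3,0) succ=(0,0,0) retry=(0,0,0))
step 2 (W1 CAS): counter=3 r=(0,3,0) succ=(0,0,0) retry=(1,0,0)
step 3 (W3 LOAD): counter=3 r=(0,3,3) succ=(0,0,0) retry=(1,0,0)
step 4 (W1 CAS): counter=3 r=(0,3,3) succ=(0,0,0) retry=(2,0,0)
step 5 (W3 CAS): counter=4 r=(0,3,3) succ=(0,0,1) retry=(2,0,0)
step 6 (W3 LOAD): counter=4 r=(0,3,4) succ=(0,0,1) retry=(2,0,0)
step 7 (W3 CAS): counter=5 r=(0,3,4) succ=(0,0,2) retry=(2,0,0)
step 8 (W2 CAS): counter=5 r=(0,3,4) succ=(0,0,2) retry=(2,1,0)

counter=5 r=(0,3,4) succ=(0,0,2) retry=(2,1,0)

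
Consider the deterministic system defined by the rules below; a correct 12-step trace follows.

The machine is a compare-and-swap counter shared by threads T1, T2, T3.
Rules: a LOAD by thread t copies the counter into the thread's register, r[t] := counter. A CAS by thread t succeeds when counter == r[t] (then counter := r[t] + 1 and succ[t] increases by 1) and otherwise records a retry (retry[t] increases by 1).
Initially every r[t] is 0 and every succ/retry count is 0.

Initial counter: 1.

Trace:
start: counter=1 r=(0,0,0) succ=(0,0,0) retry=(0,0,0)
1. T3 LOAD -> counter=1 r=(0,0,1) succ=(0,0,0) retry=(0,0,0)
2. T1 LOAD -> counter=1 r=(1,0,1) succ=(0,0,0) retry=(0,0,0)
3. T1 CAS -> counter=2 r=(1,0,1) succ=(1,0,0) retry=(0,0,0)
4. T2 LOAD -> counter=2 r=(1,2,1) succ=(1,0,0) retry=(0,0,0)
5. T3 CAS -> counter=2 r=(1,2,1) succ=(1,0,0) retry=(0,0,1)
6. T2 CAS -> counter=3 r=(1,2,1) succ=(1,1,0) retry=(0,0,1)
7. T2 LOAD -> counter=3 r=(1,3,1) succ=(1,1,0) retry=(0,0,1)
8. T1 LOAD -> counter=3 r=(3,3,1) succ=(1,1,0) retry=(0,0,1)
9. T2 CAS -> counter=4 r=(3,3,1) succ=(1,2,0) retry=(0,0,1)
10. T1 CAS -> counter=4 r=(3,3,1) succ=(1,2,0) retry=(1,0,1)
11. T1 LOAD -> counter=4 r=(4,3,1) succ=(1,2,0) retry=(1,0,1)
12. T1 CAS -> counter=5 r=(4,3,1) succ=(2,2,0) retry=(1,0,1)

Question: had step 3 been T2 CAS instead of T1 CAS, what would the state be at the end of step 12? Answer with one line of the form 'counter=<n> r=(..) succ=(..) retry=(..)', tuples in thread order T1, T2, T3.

counter=4 r=(3,2,1) succ=(1,1,1) retry=(1,2,0)

(re-executing from step 3 with the substitution; state before step 3: counter=1 r=(1,0,1) succ=(0,0,0) retry=(0,0,0))
3. T2 CAS -> counter=1 r=(1,0,1) succ=(0,0,0) retry=(0,1,0)
4. T2 LOAD -> counter=1 r=(1,1,1) succ=(0,0,0) retry=(0,1,0)
5. T3 CAS -> counter=2 r=(1,1,1) succ=(0,0,1) retry=(0,1,0)
6. T2 CAS -> counter=2 r=(1,1,1) succ=(0,0,1) retry=(0,2,0)
7. T2 LOAD -> counter=2 r=(1,2,1) succ=(0,0,1) retry=(0,2,0)
8. T1 LOAD -> counter=2 r=(2,2,1) succ=(0,0,1) retry=(0,2,0)
9. T2 CAS -> counter=3 r=(2,2,1) succ=(0,1,1) retry=(0,2,0)
10. T1 CAS -> counter=3 r=(2,2,1) succ=(0,1,1) retry=(1,2,0)
11. T1 LOAD -> counter=3 r=(3,2,1) succ=(0,1,1) retry=(1,2,0)
12. T1 CAS -> counter=4 r=(3,2,1) succ=(1,1,1) retry=(1,2,0)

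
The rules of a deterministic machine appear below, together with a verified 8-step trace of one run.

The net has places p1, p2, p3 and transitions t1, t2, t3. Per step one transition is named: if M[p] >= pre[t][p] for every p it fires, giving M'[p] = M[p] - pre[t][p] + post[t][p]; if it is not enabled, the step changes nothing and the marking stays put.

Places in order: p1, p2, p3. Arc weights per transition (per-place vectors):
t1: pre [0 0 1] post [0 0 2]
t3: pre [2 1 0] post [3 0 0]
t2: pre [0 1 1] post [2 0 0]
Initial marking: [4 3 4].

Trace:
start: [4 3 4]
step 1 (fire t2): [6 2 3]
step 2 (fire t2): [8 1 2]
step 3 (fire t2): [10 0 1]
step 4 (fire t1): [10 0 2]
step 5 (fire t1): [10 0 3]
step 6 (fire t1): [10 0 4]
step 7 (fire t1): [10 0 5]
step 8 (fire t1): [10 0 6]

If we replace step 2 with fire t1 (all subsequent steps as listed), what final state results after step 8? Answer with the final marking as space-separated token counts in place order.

8 1 8

(re-executing from step 2 with the substitution; state before step 2: [6 2 3])
step 2 (fire t1): [6 2 4]
step 3 (fire t2): [8 1 3]
step 4 (fire t1): [8 1 4]
step 5 (fire t1): [8 1 5]
step 6 (fire t1): [8 1 6]
step 7 (fire t1): [8 1 7]
step 8 (fire t1): [8 1 8]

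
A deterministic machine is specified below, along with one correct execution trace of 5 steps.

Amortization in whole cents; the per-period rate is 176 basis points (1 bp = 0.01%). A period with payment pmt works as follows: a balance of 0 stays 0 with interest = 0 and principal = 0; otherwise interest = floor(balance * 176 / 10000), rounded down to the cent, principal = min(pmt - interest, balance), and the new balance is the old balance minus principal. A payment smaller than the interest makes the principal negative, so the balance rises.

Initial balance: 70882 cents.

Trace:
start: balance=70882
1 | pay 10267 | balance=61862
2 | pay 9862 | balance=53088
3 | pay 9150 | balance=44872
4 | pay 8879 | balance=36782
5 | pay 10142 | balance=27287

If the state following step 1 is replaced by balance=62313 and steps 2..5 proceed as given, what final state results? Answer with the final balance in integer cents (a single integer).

27770

state after step 1 := balance=62313
2 | pay 9862 | balance=53547
3 | pay 9150 | balance=45339
4 | pay 8879 | balance=37257
5 | pay 10142 | balance=27770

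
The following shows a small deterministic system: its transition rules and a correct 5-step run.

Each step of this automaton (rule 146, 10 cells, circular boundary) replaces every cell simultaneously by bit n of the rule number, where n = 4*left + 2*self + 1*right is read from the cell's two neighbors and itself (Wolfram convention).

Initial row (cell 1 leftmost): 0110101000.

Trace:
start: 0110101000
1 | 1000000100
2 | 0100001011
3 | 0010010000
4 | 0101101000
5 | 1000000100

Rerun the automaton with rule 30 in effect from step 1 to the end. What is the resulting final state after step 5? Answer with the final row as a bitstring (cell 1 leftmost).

0100010010

(re-executing steps 1..5 under rule 30; state before step 1: 0110101000)
1 | 1100101100
2 | 1011101011
3 | 0010001010
4 | 0111011011
5 | 0100010010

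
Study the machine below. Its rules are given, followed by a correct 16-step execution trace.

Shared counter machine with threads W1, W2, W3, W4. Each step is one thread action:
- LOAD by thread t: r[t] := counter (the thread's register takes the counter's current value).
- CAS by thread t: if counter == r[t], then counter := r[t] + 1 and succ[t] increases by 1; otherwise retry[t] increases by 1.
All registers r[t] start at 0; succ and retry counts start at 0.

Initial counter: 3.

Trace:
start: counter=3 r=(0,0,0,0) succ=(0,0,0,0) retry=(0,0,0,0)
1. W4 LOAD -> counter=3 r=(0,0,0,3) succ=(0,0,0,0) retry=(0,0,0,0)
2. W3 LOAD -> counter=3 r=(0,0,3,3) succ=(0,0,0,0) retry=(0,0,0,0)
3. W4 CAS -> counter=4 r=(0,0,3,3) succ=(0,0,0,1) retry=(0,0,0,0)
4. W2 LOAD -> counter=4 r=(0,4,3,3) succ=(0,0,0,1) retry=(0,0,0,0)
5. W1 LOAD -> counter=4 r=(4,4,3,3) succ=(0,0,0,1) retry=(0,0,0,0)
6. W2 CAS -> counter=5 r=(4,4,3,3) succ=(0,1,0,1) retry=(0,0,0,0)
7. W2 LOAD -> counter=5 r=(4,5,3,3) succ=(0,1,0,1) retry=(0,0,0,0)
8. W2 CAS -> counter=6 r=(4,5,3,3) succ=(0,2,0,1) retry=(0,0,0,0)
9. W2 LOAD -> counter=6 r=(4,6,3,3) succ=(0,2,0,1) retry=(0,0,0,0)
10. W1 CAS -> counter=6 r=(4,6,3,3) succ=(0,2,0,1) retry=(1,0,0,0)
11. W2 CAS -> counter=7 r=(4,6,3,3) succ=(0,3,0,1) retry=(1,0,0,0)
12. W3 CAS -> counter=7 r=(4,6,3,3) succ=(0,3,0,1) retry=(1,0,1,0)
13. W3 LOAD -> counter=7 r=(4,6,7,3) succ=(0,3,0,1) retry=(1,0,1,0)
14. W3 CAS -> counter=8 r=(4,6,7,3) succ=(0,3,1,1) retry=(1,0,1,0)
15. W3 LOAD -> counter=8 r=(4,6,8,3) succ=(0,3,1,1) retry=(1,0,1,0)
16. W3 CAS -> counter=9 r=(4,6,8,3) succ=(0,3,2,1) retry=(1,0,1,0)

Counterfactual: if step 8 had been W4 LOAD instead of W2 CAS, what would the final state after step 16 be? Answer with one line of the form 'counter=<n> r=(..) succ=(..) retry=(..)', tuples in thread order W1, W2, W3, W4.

(re-executing from step 8 with the substitution; state before step 8: counter=5 r=(4,5,3,3) succ=(0,1,0,1) retry=(0,0,0,0))
8. W4 LOAD -> counter=5 r=(4,5,3,5) succ=(0,1,0,1) retry=(0,0,0,0)
9. W2 LOAD -> counter=5 r=(4,5,3,5) succ=(0,1,0,1) retry=(0,0,0,0)
10. W1 CAS -> counter=5 r=(4,5,3,5) succ=(0,1,0,1) retry=(1,0,0,0)
11. W2 CAS -> counter=6 r=(4,5,3,5) succ=(0,2,0,1) retry=(1,0,0,0)
12. W3 CAS -> counter=6 r=(4,5,3,5) succ=(0,2,0,1) retry=(1,0,1,0)
13. W3 LOAD -> counter=6 r=(4,5,6,5) succ=(0,2,0,1) retry=(1,0,1,0)
14. W3 CAS -> counter=7 r=(4,5,6,5) succ=(0,2,1,1) retry=(1,0,1,0)
15. W3 LOAD -> counter=7 r=(4,5,7,5) succ=(0,2,1,1) retry=(1,0,1,0)
16. W3 CAS -> counter=8 r=(4,5,7,5) succ=(0,2,2,1) retry=(1,0,1,0)

counter=8 r=(4,5,7,5) succ=(0,2,2,1) retry=(1,0,1,0)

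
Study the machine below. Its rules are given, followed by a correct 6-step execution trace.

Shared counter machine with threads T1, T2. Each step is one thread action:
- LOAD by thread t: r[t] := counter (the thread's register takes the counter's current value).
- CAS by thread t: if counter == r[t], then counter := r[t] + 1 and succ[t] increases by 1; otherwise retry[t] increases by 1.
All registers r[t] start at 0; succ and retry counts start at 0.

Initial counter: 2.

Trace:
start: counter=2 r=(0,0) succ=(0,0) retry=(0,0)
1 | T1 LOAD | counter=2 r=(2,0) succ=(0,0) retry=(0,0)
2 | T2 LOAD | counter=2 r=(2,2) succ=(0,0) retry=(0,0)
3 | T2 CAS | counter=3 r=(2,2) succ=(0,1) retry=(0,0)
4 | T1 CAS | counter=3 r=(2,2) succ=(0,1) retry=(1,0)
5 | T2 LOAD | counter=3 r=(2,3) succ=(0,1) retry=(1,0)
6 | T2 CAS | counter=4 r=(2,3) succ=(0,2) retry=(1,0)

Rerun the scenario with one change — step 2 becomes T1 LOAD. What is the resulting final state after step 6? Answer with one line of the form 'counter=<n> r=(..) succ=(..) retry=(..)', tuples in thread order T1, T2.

(re-executing from step 2 with the substitution; state before step 2: counter=2 r=(2,0) succ=(0,0) retry=(0,0))
2 | T1 LOAD | counter=2 r=(2,0) succ=(0,0) retry=(0,0)
3 | T2 CAS | counter=2 r=(2,0) succ=(0,0) retry=(0,1)
4 | T1 CAS | counter=3 r=(2,0) succ=(1,0) retry=(0,1)
5 | T2 LOAD | counter=3 r=(2,3) succ=(1,0) retry=(0,1)
6 | T2 CAS | counter=4 r=(2,3) succ=(1,1) retry=(0,1)

counter=4 r=(2,3) succ=(1,1) retry=(0,1)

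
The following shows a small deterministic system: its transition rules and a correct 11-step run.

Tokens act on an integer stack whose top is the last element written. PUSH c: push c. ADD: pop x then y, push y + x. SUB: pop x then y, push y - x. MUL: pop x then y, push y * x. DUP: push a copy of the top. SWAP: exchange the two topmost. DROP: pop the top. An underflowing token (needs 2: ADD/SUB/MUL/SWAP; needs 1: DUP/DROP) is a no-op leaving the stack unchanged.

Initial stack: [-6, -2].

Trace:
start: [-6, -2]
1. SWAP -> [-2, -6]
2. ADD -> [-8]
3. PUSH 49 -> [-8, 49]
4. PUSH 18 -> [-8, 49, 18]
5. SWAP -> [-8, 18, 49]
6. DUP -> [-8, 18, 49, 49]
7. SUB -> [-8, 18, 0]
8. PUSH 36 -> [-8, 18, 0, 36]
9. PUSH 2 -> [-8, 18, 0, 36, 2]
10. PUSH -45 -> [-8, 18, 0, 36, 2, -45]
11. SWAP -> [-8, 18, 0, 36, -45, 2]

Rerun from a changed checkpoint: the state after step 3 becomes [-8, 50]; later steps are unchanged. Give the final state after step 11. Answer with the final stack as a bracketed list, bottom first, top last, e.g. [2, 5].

[-8, 18, 0, 36, -45, 2]

state after step 3 := [-8, 50]
4. PUSH 18 -> [-8, 50, 18]
5. SWAP -> [-8, 18, 50]
6. DUP -> [-8, 18, 50, 50]
7. SUB -> [-8, 18, 0]
8. PUSH 36 -> [-8, 18, 0, 36]
9. PUSH 2 -> [-8, 18, 0, 36, 2]
10. PUSH -45 -> [-8, 18, 0, 36, 2, -45]
11. SWAP -> [-8, 18, 0, 36, -45, 2]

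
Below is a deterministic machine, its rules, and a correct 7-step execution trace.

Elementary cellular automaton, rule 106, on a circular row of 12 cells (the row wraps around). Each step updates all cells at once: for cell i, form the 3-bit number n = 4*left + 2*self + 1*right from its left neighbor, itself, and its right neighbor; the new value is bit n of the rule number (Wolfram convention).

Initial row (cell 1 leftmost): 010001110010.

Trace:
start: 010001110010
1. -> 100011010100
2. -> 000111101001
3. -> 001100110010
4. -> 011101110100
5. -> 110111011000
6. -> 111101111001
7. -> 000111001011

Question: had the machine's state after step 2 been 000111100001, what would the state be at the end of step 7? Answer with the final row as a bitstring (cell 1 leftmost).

state after step 2 := 000111100001
3. -> 001100100010
4. -> 011101000100
5. -> 110110001000
6. -> 111110010001
7. -> 000010100011

000010100011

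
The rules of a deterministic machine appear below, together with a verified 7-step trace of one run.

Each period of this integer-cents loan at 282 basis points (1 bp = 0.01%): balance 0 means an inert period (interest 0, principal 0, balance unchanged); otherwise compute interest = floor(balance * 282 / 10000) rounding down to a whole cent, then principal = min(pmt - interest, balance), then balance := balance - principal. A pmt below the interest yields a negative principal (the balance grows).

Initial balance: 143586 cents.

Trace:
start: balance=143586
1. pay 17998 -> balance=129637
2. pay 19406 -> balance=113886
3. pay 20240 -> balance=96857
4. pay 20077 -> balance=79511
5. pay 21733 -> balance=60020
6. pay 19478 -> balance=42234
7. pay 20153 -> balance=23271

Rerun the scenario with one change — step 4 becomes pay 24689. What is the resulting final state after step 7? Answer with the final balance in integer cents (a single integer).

(re-executing from step 4 with the substitution; state before step 4: balance=96857)
4. pay 24689 -> balance=74899
5. pay 21733 -> balance=55278
6. pay 19478 -> balance=37358
7. pay 20153 -> balance=18258

18258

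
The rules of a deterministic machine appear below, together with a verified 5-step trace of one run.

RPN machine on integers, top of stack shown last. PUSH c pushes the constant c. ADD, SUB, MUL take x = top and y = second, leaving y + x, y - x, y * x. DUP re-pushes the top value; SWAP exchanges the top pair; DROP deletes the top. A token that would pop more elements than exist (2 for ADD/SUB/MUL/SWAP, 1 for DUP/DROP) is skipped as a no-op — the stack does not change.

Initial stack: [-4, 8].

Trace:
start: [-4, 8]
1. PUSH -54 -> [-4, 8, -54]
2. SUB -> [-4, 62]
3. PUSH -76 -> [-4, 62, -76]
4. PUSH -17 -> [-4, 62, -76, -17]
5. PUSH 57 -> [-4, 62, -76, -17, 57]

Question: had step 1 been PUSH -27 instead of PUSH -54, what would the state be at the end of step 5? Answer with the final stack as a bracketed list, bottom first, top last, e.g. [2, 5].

[-4, 35, -76, -17, 57]

(re-executing from step 1 with the substitution; state before step 1: [-4, 8])
1. PUSH -27 -> [-4, 8, -27]
2. SUB -> [-4, 35]
3. PUSH -76 -> [-4, 35, -76]
4. PUSH -17 -> [-4, 35, -76, -17]
5. PUSH 57 -> [-4, 35, -76, -17, 57]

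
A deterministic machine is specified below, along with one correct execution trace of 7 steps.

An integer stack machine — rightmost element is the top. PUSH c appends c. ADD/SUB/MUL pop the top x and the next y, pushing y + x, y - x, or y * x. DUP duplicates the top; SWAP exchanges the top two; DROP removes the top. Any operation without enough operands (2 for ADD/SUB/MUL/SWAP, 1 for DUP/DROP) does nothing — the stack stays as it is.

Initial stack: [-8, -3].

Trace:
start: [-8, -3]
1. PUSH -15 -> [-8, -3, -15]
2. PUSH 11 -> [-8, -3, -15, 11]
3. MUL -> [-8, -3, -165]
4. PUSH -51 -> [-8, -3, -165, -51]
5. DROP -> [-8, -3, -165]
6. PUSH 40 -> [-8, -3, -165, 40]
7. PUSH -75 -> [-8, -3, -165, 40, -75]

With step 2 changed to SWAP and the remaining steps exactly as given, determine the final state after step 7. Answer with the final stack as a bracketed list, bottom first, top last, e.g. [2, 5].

[-8, 45, 40, -75]

(re-executing from step 2 with the substitution; state before step 2: [-8, -3, -15])
2. SWAP -> [-8, -15, -3]
3. MUL -> [-8, 45]
4. PUSH -51 -> [-8, 45, -51]
5. DROP -> [-8, 45]
6. PUSH 40 -> [-8, 45, 40]
7. PUSH -75 -> [-8, 45, 40, -75]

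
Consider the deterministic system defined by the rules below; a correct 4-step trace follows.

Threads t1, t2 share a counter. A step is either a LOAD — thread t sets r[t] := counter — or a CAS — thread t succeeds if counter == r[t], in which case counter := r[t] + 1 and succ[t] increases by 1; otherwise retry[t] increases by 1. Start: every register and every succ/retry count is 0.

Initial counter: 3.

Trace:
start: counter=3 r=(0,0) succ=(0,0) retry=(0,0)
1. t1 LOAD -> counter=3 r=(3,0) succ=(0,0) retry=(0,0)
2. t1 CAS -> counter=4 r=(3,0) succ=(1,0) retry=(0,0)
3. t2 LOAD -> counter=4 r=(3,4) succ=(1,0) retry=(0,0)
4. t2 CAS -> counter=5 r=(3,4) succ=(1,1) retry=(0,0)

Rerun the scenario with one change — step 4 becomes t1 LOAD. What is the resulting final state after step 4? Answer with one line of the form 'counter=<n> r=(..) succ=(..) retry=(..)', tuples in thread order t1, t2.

(re-executing from step 4 with the substitution; state before step 4: counter=4 r=(3,4) succ=(1,0) retry=(0,0))
4. t1 LOAD -> counter=4 r=(4,4) succ=(1,0) retry=(0,0)

counter=4 r=(4,4) succ=(1,0) retry=(0,0)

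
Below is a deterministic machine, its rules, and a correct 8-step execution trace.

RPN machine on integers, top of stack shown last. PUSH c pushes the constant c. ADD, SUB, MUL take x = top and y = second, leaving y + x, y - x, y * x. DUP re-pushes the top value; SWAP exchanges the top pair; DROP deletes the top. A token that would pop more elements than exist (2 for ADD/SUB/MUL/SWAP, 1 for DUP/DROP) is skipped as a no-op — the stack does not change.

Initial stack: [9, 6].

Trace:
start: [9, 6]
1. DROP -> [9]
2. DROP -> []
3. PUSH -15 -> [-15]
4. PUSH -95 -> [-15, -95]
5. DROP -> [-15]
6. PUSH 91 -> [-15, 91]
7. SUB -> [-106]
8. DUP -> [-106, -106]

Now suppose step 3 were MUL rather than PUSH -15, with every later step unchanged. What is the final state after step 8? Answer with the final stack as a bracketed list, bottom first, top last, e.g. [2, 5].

(re-executing from step 3 with the substitution; state before step 3: [])
3. MUL -> []
4. PUSH -95 -> [-95]
5. DROP -> []
6. PUSH 91 -> [91]
7. SUB -> [91]
8. DUP -> [91, 91]

[91, 91]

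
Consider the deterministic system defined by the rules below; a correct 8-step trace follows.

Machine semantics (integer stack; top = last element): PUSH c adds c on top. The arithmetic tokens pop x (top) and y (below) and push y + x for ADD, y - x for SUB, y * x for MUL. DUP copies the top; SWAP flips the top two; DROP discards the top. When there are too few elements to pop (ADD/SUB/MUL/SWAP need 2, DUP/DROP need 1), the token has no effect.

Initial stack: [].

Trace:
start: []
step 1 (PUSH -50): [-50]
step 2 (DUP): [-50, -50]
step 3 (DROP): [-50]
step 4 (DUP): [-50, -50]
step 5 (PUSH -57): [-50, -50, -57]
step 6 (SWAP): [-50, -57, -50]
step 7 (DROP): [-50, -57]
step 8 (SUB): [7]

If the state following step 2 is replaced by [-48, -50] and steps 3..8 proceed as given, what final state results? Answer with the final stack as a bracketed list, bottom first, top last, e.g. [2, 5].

[9]

state after step 2 := [-48, -50]
step 3 (DROP): [-48]
step 4 (DUP): [-48, -48]
step 5 (PUSH -57): [-48, -48, -57]
step 6 (SWAP): [-48, -57, -48]
step 7 (DROP): [-48, -57]
step 8 (SUB): [9]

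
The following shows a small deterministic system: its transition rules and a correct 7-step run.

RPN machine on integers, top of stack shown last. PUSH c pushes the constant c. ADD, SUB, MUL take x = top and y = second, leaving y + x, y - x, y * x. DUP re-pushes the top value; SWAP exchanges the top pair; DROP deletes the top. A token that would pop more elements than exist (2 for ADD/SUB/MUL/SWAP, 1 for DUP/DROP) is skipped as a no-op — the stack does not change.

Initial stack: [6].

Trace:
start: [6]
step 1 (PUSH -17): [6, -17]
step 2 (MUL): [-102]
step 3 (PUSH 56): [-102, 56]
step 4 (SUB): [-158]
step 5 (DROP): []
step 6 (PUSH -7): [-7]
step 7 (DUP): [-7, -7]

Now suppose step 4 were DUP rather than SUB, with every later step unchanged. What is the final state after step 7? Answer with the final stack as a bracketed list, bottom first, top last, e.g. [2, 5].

(re-executing from step 4 with the substitution; state before step 4: [-102, 56])
step 4 (DUP): [-102, 56, 56]
step 5 (DROP): [-102, 56]
step 6 (PUSH -7): [-102, 56, -7]
step 7 (DUP): [-102, 56, -7, -7]

[-102, 56, -7, -7]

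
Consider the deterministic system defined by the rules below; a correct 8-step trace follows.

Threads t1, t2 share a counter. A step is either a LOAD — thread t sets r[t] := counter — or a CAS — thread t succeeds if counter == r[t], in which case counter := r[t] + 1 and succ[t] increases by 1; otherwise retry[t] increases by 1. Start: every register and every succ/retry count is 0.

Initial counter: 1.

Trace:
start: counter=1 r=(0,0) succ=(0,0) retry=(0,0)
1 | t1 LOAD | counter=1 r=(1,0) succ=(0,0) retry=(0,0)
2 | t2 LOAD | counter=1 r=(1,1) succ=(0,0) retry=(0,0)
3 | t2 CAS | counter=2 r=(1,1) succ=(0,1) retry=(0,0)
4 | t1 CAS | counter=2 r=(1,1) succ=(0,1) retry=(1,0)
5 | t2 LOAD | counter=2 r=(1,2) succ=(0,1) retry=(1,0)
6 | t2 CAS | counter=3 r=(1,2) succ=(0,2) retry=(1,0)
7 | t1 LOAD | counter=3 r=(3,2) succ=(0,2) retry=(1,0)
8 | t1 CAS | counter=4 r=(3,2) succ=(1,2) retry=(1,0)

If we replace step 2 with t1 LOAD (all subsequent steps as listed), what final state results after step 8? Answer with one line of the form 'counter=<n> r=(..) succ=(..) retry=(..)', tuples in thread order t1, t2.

counter=4 r=(3,2) succ=(2,1) retry=(0,1)

(re-executing from step 2 with the substitution; state before step 2: counter=1 r=(1,0) succ=(0,0) retry=(0,0))
2 | t1 LOAD | counter=1 r=(1,0) succ=(0,0) retry=(0,0)
3 | t2 CAS | counter=1 r=(1,0) succ=(0,0) retry=(0,1)
4 | t1 CAS | counter=2 r=(1,0) succ=(1,0) retry=(0,1)
5 | t2 LOAD | counter=2 r=(1,2) succ=(1,0) retry=(0,1)
6 | t2 CAS | counter=3 r=(1,2) succ=(1,1) retry=(0,1)
7 | t1 LOAD | counter=3 r=(3,2) succ=(1,1) retry=(0,1)
8 | t1 CAS | counter=4 r=(3,2) succ=(2,1) retry=(0,1)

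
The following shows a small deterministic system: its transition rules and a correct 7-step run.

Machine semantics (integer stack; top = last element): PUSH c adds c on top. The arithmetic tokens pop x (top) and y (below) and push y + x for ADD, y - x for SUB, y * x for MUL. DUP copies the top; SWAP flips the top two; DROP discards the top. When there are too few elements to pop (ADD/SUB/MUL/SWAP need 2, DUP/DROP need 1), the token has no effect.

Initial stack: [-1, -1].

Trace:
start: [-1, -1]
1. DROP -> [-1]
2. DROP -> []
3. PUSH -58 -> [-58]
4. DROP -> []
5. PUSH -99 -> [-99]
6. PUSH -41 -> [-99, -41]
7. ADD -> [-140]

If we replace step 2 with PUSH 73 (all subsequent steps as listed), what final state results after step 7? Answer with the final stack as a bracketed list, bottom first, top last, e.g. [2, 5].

[-1, 73, -140]

(re-executing from step 2 with the substitution; state before step 2: [-1])
2. PUSH 73 -> [-1, 73]
3. PUSH -58 -> [-1, 73, -58]
4. DROP -> [-1, 73]
5. PUSH -99 -> [-1, 73, -99]
6. PUSH -41 -> [-1, 73, -99, -41]
7. ADD -> [-1, 73, -140]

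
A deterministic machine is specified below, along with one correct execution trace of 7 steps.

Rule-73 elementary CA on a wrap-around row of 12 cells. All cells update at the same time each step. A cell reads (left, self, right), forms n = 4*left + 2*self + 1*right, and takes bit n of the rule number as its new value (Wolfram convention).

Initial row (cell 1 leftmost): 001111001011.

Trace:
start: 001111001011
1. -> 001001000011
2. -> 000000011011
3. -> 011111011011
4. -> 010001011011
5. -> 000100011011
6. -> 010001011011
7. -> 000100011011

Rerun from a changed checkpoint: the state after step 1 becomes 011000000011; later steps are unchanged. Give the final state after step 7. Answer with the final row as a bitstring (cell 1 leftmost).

011010001011

state after step 1 := 011000000011
2. -> 011011111011
3. -> 011010001011
4. -> 011000100011
5. -> 011010001011
6. -> 011000100011
7. -> 011010001011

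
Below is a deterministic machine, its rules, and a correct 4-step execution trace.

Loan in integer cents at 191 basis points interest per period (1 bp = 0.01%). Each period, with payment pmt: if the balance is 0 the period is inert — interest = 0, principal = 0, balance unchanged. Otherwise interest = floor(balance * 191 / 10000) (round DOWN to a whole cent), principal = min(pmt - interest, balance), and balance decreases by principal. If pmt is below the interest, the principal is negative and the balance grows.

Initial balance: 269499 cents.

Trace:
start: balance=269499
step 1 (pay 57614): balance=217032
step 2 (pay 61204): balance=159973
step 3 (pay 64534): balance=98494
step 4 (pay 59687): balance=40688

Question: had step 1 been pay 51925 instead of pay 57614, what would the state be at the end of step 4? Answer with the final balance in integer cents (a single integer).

46709

(re-executing from step 1 with the substitution; state before step 1: balance=269499)
step 1 (pay 51925): balance=222721
step 2 (pay 61204): balance=165770
step 3 (pay 64534): balance=104402
step 4 (pay 59687): balance=46709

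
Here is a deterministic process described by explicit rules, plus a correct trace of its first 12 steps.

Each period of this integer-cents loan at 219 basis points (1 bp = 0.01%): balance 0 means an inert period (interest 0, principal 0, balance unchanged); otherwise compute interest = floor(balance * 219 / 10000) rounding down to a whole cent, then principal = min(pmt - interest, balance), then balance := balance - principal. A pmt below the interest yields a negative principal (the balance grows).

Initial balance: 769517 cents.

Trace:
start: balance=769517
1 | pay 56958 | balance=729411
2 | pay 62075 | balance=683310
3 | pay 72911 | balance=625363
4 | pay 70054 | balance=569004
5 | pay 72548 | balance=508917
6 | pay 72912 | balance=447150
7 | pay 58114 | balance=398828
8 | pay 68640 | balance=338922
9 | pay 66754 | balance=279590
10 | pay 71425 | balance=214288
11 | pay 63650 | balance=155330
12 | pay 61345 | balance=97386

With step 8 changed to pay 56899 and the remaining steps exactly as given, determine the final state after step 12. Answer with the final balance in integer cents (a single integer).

110190

(re-executing from step 8 with the substitution; state before step 8: balance=398828)
8 | pay 56899 | balance=350663
9 | pay 66754 | balance=291588
10 | pay 71425 | balance=226548
11 | pay 63650 | balance=167859
12 | pay 61345 | balance=110190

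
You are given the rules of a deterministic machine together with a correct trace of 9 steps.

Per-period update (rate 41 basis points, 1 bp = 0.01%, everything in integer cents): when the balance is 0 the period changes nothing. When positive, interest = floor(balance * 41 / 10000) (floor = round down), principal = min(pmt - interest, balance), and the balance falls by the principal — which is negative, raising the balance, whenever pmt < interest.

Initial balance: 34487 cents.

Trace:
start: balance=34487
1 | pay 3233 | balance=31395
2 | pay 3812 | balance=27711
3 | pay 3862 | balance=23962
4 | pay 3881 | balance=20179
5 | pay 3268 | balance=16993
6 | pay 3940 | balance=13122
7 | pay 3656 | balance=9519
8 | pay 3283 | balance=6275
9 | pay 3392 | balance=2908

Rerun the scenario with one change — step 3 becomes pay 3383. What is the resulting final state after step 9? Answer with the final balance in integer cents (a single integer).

3399

(re-executing from step 3 with the substitution; state before step 3: balance=27711)
3 | pay 3383 | balance=24441
4 | pay 3881 | balance=20660
5 | pay 3268 | balance=17476
6 | pay 3940 | balance=13607
7 | pay 3656 | balance=10006
8 | pay 3283 | balance=6764
9 | pay 3392 | balance=3399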